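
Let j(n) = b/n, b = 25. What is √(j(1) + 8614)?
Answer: √8639 ≈ 92.946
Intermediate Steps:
j(n) = 25/n
√(j(1) + 8614) = √(25/1 + 8614) = √(25*1 + 8614) = √(25 + 8614) = √8639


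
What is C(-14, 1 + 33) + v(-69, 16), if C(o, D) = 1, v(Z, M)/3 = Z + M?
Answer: -158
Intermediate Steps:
v(Z, M) = 3*M + 3*Z (v(Z, M) = 3*(Z + M) = 3*(M + Z) = 3*M + 3*Z)
C(-14, 1 + 33) + v(-69, 16) = 1 + (3*16 + 3*(-69)) = 1 + (48 - 207) = 1 - 159 = -158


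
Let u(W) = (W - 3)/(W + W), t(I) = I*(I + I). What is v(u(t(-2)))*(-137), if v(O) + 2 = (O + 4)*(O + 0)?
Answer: 22879/256 ≈ 89.371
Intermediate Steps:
t(I) = 2*I**2 (t(I) = I*(2*I) = 2*I**2)
u(W) = (-3 + W)/(2*W) (u(W) = (-3 + W)/((2*W)) = (-3 + W)*(1/(2*W)) = (-3 + W)/(2*W))
v(O) = -2 + O*(4 + O) (v(O) = -2 + (O + 4)*(O + 0) = -2 + (4 + O)*O = -2 + O*(4 + O))
v(u(t(-2)))*(-137) = (-2 + ((-3 + 2*(-2)**2)/(2*((2*(-2)**2))))**2 + 4*((-3 + 2*(-2)**2)/(2*((2*(-2)**2)))))*(-137) = (-2 + ((-3 + 2*4)/(2*((2*4))))**2 + 4*((-3 + 2*4)/(2*((2*4)))))*(-137) = (-2 + ((1/2)*(-3 + 8)/8)**2 + 4*((1/2)*(-3 + 8)/8))*(-137) = (-2 + ((1/2)*(1/8)*5)**2 + 4*((1/2)*(1/8)*5))*(-137) = (-2 + (5/16)**2 + 4*(5/16))*(-137) = (-2 + 25/256 + 5/4)*(-137) = -167/256*(-137) = 22879/256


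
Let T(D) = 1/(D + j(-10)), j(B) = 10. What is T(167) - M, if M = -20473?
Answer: 3623722/177 ≈ 20473.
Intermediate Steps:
T(D) = 1/(10 + D) (T(D) = 1/(D + 10) = 1/(10 + D))
T(167) - M = 1/(10 + 167) - 1*(-20473) = 1/177 + 20473 = 3623722/177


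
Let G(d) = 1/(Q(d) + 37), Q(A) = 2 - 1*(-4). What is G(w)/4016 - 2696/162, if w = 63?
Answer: -232783343/13987728 ≈ -16.642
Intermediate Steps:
Q(A) = 6 (Q(A) = 2 + 4 = 6)
G(d) = 1/43 (G(d) = 1/(6 + 37) = 1/43)
G(w)/4016 - 2696/162 = (1/43)/4016 - 2696/162 = (1/43)*(1/4016) - 2696*1/162 = 1/172688 - 1348/81 = -232783343/13987728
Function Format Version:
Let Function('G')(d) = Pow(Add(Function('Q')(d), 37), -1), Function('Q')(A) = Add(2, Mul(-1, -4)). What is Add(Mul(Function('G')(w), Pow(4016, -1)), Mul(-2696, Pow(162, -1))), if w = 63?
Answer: Rational(-232783343, 13987728) ≈ -16.642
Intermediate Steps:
Function('Q')(A) = 6 (Function('Q')(A) = Add(2, 4) = 6)
Function('G')(d) = Rational(1, 43) (Function('G')(d) = Pow(Add(6, 37), -1) = Pow(43, -1) = Rational(1, 43))
Add(Mul(Function('G')(w), Pow(4016, -1)), Mul(-2696, Pow(162, -1))) = Add(Mul(Rational(1, 43), Pow(4016, -1)), Mul(-2696, Pow(162, -1))) = Add(Mul(Rational(1, 43), Rational(1, 4016)), Mul(-2696, Rational(1, 162))) = Add(Rational(1, 172688), Rational(-1348, 81)) = Rational(-232783343, 13987728)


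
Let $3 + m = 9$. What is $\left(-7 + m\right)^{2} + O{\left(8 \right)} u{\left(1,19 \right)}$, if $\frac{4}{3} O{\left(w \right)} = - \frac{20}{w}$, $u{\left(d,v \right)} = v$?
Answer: $- \frac{277}{8} \approx -34.625$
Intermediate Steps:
$m = 6$ ($m = -3 + 9 = 6$)
$O{\left(w \right)} = - \frac{15}{w}$ ($O{\left(w \right)} = \frac{3 \left(- \frac{20}{w}\right)}{4} = - \frac{15}{w}$)
$\left(-7 + m\right)^{2} + O{\left(8 \right)} u{\left(1,19 \right)} = \left(-7 + 6\right)^{2} + - \frac{15}{8} \cdot 19 = \left(-1\right)^{2} + \left(-15\right) \frac{1}{8} \cdot 19 = 1 - \frac{285}{8} = - \frac{277}{8}$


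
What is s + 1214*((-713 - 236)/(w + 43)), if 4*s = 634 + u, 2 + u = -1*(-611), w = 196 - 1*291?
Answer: 89865/4 ≈ 22466.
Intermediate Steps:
w = -95 (w = 196 - 291 = -95)
u = 609 (u = -2 - 1*(-611) = -2 + 611 = 609)
s = 1243/4 (s = (634 + 609)/4 = (1/4)*1243 = 1243/4 ≈ 310.75)
s + 1214*((-713 - 236)/(w + 43)) = 1243/4 + 1214*((-713 - 236)/(-95 + 43)) = 1243/4 + 1214*(-949/(-52)) = 1243/4 + 1214*(-949*(-1/52)) = 1243/4 + 1214*(73/4) = 1243/4 + 44311/2 = 89865/4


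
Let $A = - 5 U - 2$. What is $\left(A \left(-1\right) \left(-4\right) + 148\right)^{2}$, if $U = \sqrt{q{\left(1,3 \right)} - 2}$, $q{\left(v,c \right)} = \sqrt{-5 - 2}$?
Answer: $400 \left(7 - \sqrt{-2 + i \sqrt{7}}\right)^{2} \approx 14256.0 - 8072.1 i$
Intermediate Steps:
$q{\left(v,c \right)} = i \sqrt{7}$ ($q{\left(v,c \right)} = \sqrt{-7} = i \sqrt{7}$)
$U = \sqrt{-2 + i \sqrt{7}}$ ($U = \sqrt{i \sqrt{7} - 2} = \sqrt{-2 + i \sqrt{7}} \approx 0.81136 + 1.6304 i$)
$A = -2 - 5 \sqrt{-2 + i \sqrt{7}}$ ($A = - 5 \sqrt{-2 + i \sqrt{7}} - 2 = -2 - 5 \sqrt{-2 + i \sqrt{7}} \approx -6.0568 - 8.1522 i$)
$\left(A \left(-1\right) \left(-4\right) + 148\right)^{2} = \left(\left(-2 - 5 \sqrt{-2 + i \sqrt{7}}\right) \left(-1\right) \left(-4\right) + 148\right)^{2} = \left(\left(2 + 5 \sqrt{-2 + i \sqrt{7}}\right) \left(-4\right) + 148\right)^{2} = \left(\left(-8 - 20 \sqrt{-2 + i \sqrt{7}}\right) + 148\right)^{2} = \left(140 - 20 \sqrt{-2 + i \sqrt{7}}\right)^{2}$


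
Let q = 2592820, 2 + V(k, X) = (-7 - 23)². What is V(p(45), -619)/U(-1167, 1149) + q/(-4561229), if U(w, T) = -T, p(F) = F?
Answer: -7075133822/5240852121 ≈ -1.3500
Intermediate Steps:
V(k, X) = 898 (V(k, X) = -2 + (-7 - 23)² = -2 + (-30)² = -2 + 900 = 898)
V(p(45), -619)/U(-1167, 1149) + q/(-4561229) = 898/((-1*1149)) + 2592820/(-4561229) = 898/(-1149) + 2592820*(-1/4561229) = 898*(-1/1149) - 2592820/4561229 = -898/1149 - 2592820/4561229 = -7075133822/5240852121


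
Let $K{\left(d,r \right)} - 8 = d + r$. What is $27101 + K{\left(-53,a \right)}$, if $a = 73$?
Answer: $27129$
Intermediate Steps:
$K{\left(d,r \right)} = 8 + d + r$ ($K{\left(d,r \right)} = 8 + \left(d + r\right) = 8 + d + r$)
$27101 + K{\left(-53,a \right)} = 27101 + \left(8 - 53 + 73\right) = 27101 + 28 = 27129$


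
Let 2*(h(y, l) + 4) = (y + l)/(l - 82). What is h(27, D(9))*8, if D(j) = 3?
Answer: -2648/79 ≈ -33.519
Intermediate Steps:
h(y, l) = -4 + (l + y)/(2*(-82 + l)) (h(y, l) = -4 + ((y + l)/(l - 82))/2 = -4 + ((l + y)/(-82 + l))/2 = -4 + (l + y)/(2*(-82 + l)))
h(27, D(9))*8 = ((656 + 27 - 7*3)/(2*(-82 + 3)))*8 = ((½)*(656 + 27 - 21)/(-79))*8 = ((½)*(-1/79)*662)*8 = -331/79*8 = -2648/79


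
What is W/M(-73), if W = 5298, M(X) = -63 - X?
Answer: 2649/5 ≈ 529.80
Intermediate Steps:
W/M(-73) = 5298/(-63 - 1*(-73)) = 5298/(-63 + 73) = 5298/10 = 5298*(⅒) = 2649/5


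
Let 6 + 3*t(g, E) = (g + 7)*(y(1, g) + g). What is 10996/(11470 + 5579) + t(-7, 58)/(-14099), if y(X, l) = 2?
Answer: 155066702/240373851 ≈ 0.64511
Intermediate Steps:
t(g, E) = -2 + (2 + g)*(7 + g)/3 (t(g, E) = -2 + ((g + 7)*(2 + g))/3 = -2 + ((7 + g)*(2 + g))/3 = -2 + ((2 + g)*(7 + g))/3 = -2 + (2 + g)*(7 + g)/3)
10996/(11470 + 5579) + t(-7, 58)/(-14099) = 10996/(11470 + 5579) + (8/3 + 3*(-7) + (⅓)*(-7)²)/(-14099) = 10996/17049 + (8/3 - 21 + (⅓)*49)*(-1/14099) = 10996*(1/17049) + (8/3 - 21 + 49/3)*(-1/14099) = 10996/17049 - 2*(-1/14099) = 10996/17049 + 2/14099 = 155066702/240373851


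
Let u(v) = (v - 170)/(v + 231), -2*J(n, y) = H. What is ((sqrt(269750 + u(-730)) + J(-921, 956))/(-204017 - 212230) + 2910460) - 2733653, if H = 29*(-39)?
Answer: 3774122193/21346 - 5*sqrt(2686738754)/207707253 ≈ 1.7681e+5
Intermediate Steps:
H = -1131
J(n, y) = 1131/2 (J(n, y) = -1/2*(-1131) = 1131/2)
u(v) = (-170 + v)/(231 + v)
((sqrt(269750 + u(-730)) + J(-921, 956))/(-204017 - 212230) + 2910460) - 2733653 = ((sqrt(269750 + (-170 - 730)/(231 - 730)) + 1131/2)/(-204017 - 212230) + 2910460) - 2733653 = ((sqrt(269750 - 900/(-499)) + 1131/2)/(-416247) + 2910460) - 2733653 = ((sqrt(269750 - 1/499*(-900)) + 1131/2)*(-1/416247) + 2910460) - 2733653 = ((sqrt(269750 + 900/499) + 1131/2)*(-1/416247) + 2910460) - 2733653 = ((sqrt(134606150/499) + 1131/2)*(-1/416247) + 2910460) - 2733653 = ((5*sqrt(2686738754)/499 + 1131/2)*(-1/416247) + 2910460) - 2733653 = ((1131/2 + 5*sqrt(2686738754)/499)*(-1/416247) + 2910460) - 2733653 = ((-29/21346 - 5*sqrt(2686738754)/207707253) + 2910460) - 2733653 = (62126679131/21346 - 5*sqrt(2686738754)/207707253) - 2733653 = 3774122193/21346 - 5*sqrt(2686738754)/207707253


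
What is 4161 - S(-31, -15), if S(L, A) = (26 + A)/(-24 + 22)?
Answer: 8333/2 ≈ 4166.5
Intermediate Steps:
S(L, A) = -13 - A/2 (S(L, A) = (26 + A)/(-2) = (26 + A)*(-½) = -13 - A/2)
4161 - S(-31, -15) = 4161 - (-13 - ½*(-15)) = 4161 - (-13 + 15/2) = 4161 - 1*(-11/2) = 4161 + 11/2 = 8333/2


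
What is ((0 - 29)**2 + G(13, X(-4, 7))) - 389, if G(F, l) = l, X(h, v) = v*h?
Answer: 424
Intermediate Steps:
X(h, v) = h*v
((0 - 29)**2 + G(13, X(-4, 7))) - 389 = ((0 - 29)**2 - 4*7) - 389 = ((-29)**2 - 28) - 389 = (841 - 28) - 389 = 813 - 389 = 424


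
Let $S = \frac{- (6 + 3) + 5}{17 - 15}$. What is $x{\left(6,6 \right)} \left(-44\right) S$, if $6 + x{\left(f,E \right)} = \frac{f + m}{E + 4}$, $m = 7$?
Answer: $- \frac{2068}{5} \approx -413.6$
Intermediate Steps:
$x{\left(f,E \right)} = -6 + \frac{7 + f}{4 + E}$ ($x{\left(f,E \right)} = -6 + \frac{f + 7}{E + 4} = -6 + \frac{7 + f}{4 + E}$)
$S = -2$ ($S = \frac{\left(-1\right) 9 + 5}{2} = \left(-9 + 5\right) \frac{1}{2} = \left(-4\right) \frac{1}{2} = -2$)
$x{\left(6,6 \right)} \left(-44\right) S = \frac{-17 + 6 - 36}{4 + 6} \left(-44\right) \left(-2\right) = \frac{-17 + 6 - 36}{10} \left(-44\right) \left(-2\right) = \frac{1}{10} \left(-47\right) \left(-44\right) \left(-2\right) = \left(- \frac{47}{10}\right) \left(-44\right) \left(-2\right) = \frac{1034}{5} \left(-2\right) = - \frac{2068}{5}$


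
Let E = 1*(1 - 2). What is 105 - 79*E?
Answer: 184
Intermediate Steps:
E = -1 (E = 1*(-1) = -1)
105 - 79*E = 105 - 79*(-1) = 105 + 79 = 184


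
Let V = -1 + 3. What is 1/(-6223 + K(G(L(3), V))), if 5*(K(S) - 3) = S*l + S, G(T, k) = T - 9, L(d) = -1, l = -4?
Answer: -1/6214 ≈ -0.00016093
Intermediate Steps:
V = 2
G(T, k) = -9 + T
K(S) = 3 - 3*S/5 (K(S) = 3 + (S*(-4) + S)/5 = 3 + (-4*S + S)/5 = 3 + (-3*S)/5 = 3 - 3*S/5)
1/(-6223 + K(G(L(3), V))) = 1/(-6223 + (3 - 3*(-9 - 1)/5)) = 1/(-6223 + (3 - ⅗*(-10))) = 1/(-6223 + (3 + 6)) = 1/(-6223 + 9) = 1/(-6214) = -1/6214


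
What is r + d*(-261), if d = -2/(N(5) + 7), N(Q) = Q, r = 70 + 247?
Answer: 721/2 ≈ 360.50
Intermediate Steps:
r = 317
d = -1/6 (d = -2/(5 + 7) = -2/12 = -2*1/12 = -1/6 ≈ -0.16667)
r + d*(-261) = 317 - 1/6*(-261) = 317 + 87/2 = 721/2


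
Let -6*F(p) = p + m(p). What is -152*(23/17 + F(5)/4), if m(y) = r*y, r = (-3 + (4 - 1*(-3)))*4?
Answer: 16967/51 ≈ 332.69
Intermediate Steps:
r = 16 (r = (-3 + (4 + 3))*4 = (-3 + 7)*4 = 4*4 = 16)
m(y) = 16*y
F(p) = -17*p/6 (F(p) = -(p + 16*p)/6 = -17*p/6)
-152*(23/17 + F(5)/4) = -152*(23/17 - 17/6*5/4) = -152*(23*(1/17) - 85/6*1/4) = -152*(23/17 - 85/24) = -152*(-893/408) = 16967/51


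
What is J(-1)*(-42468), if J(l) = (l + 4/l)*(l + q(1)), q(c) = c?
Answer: 0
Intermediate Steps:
J(l) = (1 + l)*(l + 4/l) (J(l) = (l + 4/l)*(l + 1) = (l + 4/l)*(1 + l) = (1 + l)*(l + 4/l))
J(-1)*(-42468) = (4 - 1 + (-1)**2 + 4/(-1))*(-42468) = (4 - 1 + 1 + 4*(-1))*(-42468) = (4 - 1 + 1 - 4)*(-42468) = 0*(-42468) = 0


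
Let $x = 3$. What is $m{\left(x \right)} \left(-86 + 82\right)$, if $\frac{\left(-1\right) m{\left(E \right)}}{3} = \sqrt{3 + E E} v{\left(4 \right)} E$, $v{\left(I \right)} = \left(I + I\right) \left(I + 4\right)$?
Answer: $4608 \sqrt{3} \approx 7981.3$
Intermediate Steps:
$v{\left(I \right)} = 2 I \left(4 + I\right)$
$m{\left(E \right)} = - 192 E \sqrt{3 + E^{2}}$ ($m{\left(E \right)} = - 3 \sqrt{3 + E E} 2 \cdot 4 \left(4 + 4\right) E = - 3 \sqrt{3 + E^{2}} \cdot 2 \cdot 4 \cdot 8 E = - 3 \sqrt{3 + E^{2}} \cdot 64 E = - 3 \cdot 64 \sqrt{3 + E^{2}} E = - 3 \cdot 64 E \sqrt{3 + E^{2}} = - 192 E \sqrt{3 + E^{2}}$)
$m{\left(x \right)} \left(-86 + 82\right) = \left(-192\right) 3 \sqrt{3 + 3^{2}} \left(-86 + 82\right) = \left(-192\right) 3 \sqrt{3 + 9} \left(-4\right) = \left(-192\right) 3 \sqrt{12} \left(-4\right) = \left(-192\right) 3 \cdot 2 \sqrt{3} \left(-4\right) = - 1152 \sqrt{3} \left(-4\right) = 4608 \sqrt{3}$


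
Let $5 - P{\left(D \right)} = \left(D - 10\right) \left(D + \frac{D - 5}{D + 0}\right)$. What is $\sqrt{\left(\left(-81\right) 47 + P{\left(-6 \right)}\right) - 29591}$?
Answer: $\frac{i \sqrt{301137}}{3} \approx 182.92 i$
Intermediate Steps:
$P{\left(D \right)} = 5 - \left(-10 + D\right) \left(D + \frac{-5 + D}{D}\right)$ ($P{\left(D \right)} = 5 - \left(D - 10\right) \left(D + \frac{D - 5}{D + 0}\right) = 5 - \left(-10 + D\right) \left(D + \frac{-5 + D}{D}\right)$)
$\sqrt{\left(\left(-81\right) 47 + P{\left(-6 \right)}\right) - 29591} = \sqrt{\left(\left(-81\right) 47 + \left(20 - \left(-6\right)^{2} - \frac{50}{-6} + 9 \left(-6\right)\right)\right) - 29591} = \sqrt{\left(-3807 - \frac{185}{3}\right) - 29591} = \sqrt{- \frac{11606}{3} - 29591} = \sqrt{- \frac{100379}{3}} = \frac{i \sqrt{301137}}{3}$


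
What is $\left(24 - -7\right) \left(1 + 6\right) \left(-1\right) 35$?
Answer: $-7595$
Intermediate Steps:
$\left(24 - -7\right) \left(1 + 6\right) \left(-1\right) 35 = \left(24 + 7\right) 7 \left(-1\right) 35 = 31 \left(-7\right) 35 = \left(-217\right) 35 = -7595$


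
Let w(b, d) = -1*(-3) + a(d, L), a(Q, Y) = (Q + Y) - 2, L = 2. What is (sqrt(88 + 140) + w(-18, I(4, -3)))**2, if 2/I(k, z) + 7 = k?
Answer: 2101/9 + 28*sqrt(57)/3 ≈ 303.91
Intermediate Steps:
a(Q, Y) = -2 + Q + Y
I(k, z) = 2/(-7 + k)
w(b, d) = 3 + d (w(b, d) = -1*(-3) + (-2 + d + 2) = 3 + d)
(sqrt(88 + 140) + w(-18, I(4, -3)))**2 = (sqrt(88 + 140) + (3 + 2/(-7 + 4)))**2 = (sqrt(228) + (3 + 2/(-3)))**2 = (2*sqrt(57) + (3 + 2*(-1/3)))**2 = (2*sqrt(57) + (3 - 2/3))**2 = (2*sqrt(57) + 7/3)**2 = (7/3 + 2*sqrt(57))**2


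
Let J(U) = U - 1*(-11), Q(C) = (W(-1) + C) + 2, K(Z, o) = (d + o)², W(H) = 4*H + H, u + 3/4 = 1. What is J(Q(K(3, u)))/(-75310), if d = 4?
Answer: -417/1204960 ≈ -0.00034607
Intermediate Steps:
u = ¼ (u = -¾ + 1 = ¼ ≈ 0.25000)
W(H) = 5*H
K(Z, o) = (4 + o)²
Q(C) = -3 + C (Q(C) = (5*(-1) + C) + 2 = (-5 + C) + 2 = -3 + C)
J(U) = 11 + U (J(U) = U + 11 = 11 + U)
J(Q(K(3, u)))/(-75310) = (11 + (-3 + (4 + ¼)²))/(-75310) = (11 + (-3 + (17/4)²))*(-1/75310) = (11 + (-3 + 289/16))*(-1/75310) = (11 + 241/16)*(-1/75310) = (417/16)*(-1/75310) = -417/1204960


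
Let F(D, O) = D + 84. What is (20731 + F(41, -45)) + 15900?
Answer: 36756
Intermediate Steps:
F(D, O) = 84 + D
(20731 + F(41, -45)) + 15900 = (20731 + (84 + 41)) + 15900 = (20731 + 125) + 15900 = 20856 + 15900 = 36756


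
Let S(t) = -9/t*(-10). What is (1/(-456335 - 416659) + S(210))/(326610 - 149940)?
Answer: 523795/215924589972 ≈ 2.4258e-6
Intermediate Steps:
S(t) = 90/t
(1/(-456335 - 416659) + S(210))/(326610 - 149940) = (1/(-456335 - 416659) + 90/210)/(326610 - 149940) = (1/(-872994) + 90*(1/210))/176670 = (-1/872994 + 3/7)*(1/176670) = (2618975/6110958)*(1/176670) = 523795/215924589972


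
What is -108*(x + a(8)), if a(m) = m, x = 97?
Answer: -11340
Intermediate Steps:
-108*(x + a(8)) = -108*(97 + 8) = -108*105 = -11340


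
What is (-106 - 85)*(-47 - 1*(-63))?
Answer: -3056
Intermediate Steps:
(-106 - 85)*(-47 - 1*(-63)) = -191*(-47 + 63) = -191*16 = -3056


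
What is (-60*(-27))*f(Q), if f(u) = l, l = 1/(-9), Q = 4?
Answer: -180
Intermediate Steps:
l = -1/9 (l = 1*(-1/9) = -1/9 ≈ -0.11111)
f(u) = -1/9
(-60*(-27))*f(Q) = -60*(-27)*(-1/9) = 1620*(-1/9) = -180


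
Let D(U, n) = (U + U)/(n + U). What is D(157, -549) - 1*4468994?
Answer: -875922981/196 ≈ -4.4690e+6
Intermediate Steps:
D(U, n) = 2*U/(U + n) (D(U, n) = (2*U)/(U + n) = 2*U/(U + n))
D(157, -549) - 1*4468994 = 2*157/(157 - 549) - 1*4468994 = 2*157/(-392) - 4468994 = 2*157*(-1/392) - 4468994 = -157/196 - 4468994 = -875922981/196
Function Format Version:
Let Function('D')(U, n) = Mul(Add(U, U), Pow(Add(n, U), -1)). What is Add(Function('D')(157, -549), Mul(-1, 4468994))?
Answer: Rational(-875922981, 196) ≈ -4.4690e+6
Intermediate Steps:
Function('D')(U, n) = Mul(2, U, Pow(Add(U, n), -1)) (Function('D')(U, n) = Mul(Mul(2, U), Pow(Add(U, n), -1)) = Mul(2, U, Pow(Add(U, n), -1)))
Add(Function('D')(157, -549), Mul(-1, 4468994)) = Add(Mul(2, 157, Pow(Add(157, -549), -1)), Mul(-1, 4468994)) = Add(Mul(2, 157, Pow(-392, -1)), -4468994) = Add(Mul(2, 157, Rational(-1, 392)), -4468994) = Add(Rational(-157, 196), -4468994) = Rational(-875922981, 196)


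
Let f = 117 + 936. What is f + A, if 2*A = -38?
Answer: 1034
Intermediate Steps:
f = 1053
A = -19 (A = (1/2)*(-38) = -19)
f + A = 1053 - 19 = 1034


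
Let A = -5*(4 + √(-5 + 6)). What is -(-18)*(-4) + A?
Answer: -97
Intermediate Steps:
A = -25 (A = -5*(4 + √1) = -5*(4 + 1) = -5*5 = -25)
-(-18)*(-4) + A = -(-18)*(-4) - 25 = -6*12 - 25 = -72 - 25 = -97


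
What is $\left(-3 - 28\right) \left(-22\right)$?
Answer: $682$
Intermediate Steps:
$\left(-3 - 28\right) \left(-22\right) = \left(-31\right) \left(-22\right) = 682$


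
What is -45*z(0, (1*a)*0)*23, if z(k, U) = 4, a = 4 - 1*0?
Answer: -4140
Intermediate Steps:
a = 4 (a = 4 + 0 = 4)
-45*z(0, (1*a)*0)*23 = -45*4*23 = -180*23 = -4140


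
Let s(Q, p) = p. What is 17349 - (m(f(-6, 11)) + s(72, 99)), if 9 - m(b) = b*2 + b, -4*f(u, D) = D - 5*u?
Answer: 68841/4 ≈ 17210.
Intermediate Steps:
f(u, D) = -D/4 + 5*u/4 (f(u, D) = -(D - 5*u)/4 = -D/4 + 5*u/4)
m(b) = 9 - 3*b (m(b) = 9 - (b*2 + b) = 9 - (2*b + b) = 9 - 3*b)
17349 - (m(f(-6, 11)) + s(72, 99)) = 17349 - ((9 - 3*(-¼*11 + (5/4)*(-6))) + 99) = 17349 - ((9 - 3*(-11/4 - 15/2)) + 99) = 17349 - ((9 - 3*(-41/4)) + 99) = 17349 - ((9 + 123/4) + 99) = 17349 - (159/4 + 99) = 17349 - 1*555/4 = 17349 - 555/4 = 68841/4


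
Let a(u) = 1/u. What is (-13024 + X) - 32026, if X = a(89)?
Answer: -4009449/89 ≈ -45050.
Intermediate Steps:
X = 1/89 ≈ 0.011236
(-13024 + X) - 32026 = (-13024 + 1/89) - 32026 = -1159135/89 - 32026 = -4009449/89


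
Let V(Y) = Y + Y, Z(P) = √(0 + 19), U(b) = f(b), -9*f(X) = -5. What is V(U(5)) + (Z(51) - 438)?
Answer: -3932/9 + √19 ≈ -432.53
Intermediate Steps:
f(X) = 5/9 (f(X) = -⅑*(-5) = 5/9)
U(b) = 5/9
Z(P) = √19
V(Y) = 2*Y
V(U(5)) + (Z(51) - 438) = 2*(5/9) + (√19 - 438) = 10/9 + (-438 + √19) = -3932/9 + √19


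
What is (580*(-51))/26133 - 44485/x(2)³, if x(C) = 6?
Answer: -389638595/1881576 ≈ -207.08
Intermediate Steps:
(580*(-51))/26133 - 44485/x(2)³ = (580*(-51))/26133 - 44485/(6³) = -29580*1/26133 - 44485/216 = -9860/8711 - 44485*1/216 = -9860/8711 - 44485/216 = -389638595/1881576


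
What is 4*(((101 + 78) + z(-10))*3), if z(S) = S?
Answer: 2028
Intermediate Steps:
4*(((101 + 78) + z(-10))*3) = 4*(((101 + 78) - 10)*3) = 4*((179 - 10)*3) = 4*(169*3) = 4*507 = 2028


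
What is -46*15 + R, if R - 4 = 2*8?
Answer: -670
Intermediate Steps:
R = 20 (R = 4 + 2*8 = 4 + 16 = 20)
-46*15 + R = -46*15 + 20 = -690 + 20 = -670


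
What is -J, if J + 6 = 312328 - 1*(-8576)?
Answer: -320898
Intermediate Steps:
J = 320898 (J = -6 + (312328 - 1*(-8576)) = -6 + (312328 + 8576) = -6 + 320904 = 320898)
-J = -1*320898 = -320898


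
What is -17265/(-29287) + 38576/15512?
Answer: 174698749/56787493 ≈ 3.0764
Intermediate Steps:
-17265/(-29287) + 38576/15512 = -17265*(-1/29287) + 38576*(1/15512) = 17265/29287 + 4822/1939 = 174698749/56787493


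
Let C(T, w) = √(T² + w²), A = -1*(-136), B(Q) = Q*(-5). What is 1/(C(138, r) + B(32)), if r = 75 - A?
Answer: -32/567 - √22765/2835 ≈ -0.10966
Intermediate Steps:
B(Q) = -5*Q
A = 136
r = -61 (r = 75 - 1*136 = 75 - 136 = -61)
1/(C(138, r) + B(32)) = 1/(√(138² + (-61)²) - 5*32) = 1/(√(19044 + 3721) - 160) = 1/(√22765 - 160) = 1/(-160 + √22765)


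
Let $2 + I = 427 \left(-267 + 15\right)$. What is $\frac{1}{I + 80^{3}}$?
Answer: $\frac{1}{404394} \approx 2.4728 \cdot 10^{-6}$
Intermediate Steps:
$I = -107606$ ($I = -2 + 427 \left(-267 + 15\right) = -2 + 427 \left(-252\right) = -2 - 107604 = -107606$)
$\frac{1}{I + 80^{3}} = \frac{1}{-107606 + 80^{3}} = \frac{1}{-107606 + 512000} = \frac{1}{404394}$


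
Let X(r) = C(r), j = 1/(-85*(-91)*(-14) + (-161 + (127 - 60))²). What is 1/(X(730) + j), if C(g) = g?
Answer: 99454/72601419 ≈ 0.0013699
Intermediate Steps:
j = -1/99454 (j = 1/(7735*(-14) + (-161 + 67)²) = 1/(-108290 + (-94)²) = 1/(-108290 + 8836) = 1/(-99454) = -1/99454 ≈ -1.0055e-5)
X(r) = r
1/(X(730) + j) = 1/(730 - 1/99454) = 1/(72601419/99454) = 99454/72601419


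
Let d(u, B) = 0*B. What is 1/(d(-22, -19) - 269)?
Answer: -1/269 ≈ -0.0037175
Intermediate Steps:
d(u, B) = 0
1/(d(-22, -19) - 269) = 1/(0 - 269) = 1/(-269) = -1/269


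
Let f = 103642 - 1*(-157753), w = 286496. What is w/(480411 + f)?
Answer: 143248/370903 ≈ 0.38621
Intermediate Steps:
f = 261395 (f = 103642 + 157753 = 261395)
w/(480411 + f) = 286496/(480411 + 261395) = 286496/741806 = 286496*(1/741806) = 143248/370903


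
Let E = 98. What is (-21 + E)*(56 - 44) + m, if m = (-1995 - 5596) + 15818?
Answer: 9151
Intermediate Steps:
m = 8227 (m = -7591 + 15818 = 8227)
(-21 + E)*(56 - 44) + m = (-21 + 98)*(56 - 44) + 8227 = 77*12 + 8227 = 924 + 8227 = 9151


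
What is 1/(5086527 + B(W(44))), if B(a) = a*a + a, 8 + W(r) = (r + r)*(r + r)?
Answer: 1/64939959 ≈ 1.5399e-8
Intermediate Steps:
W(r) = -8 + 4*r**2 (W(r) = -8 + (r + r)*(r + r) = -8 + (2*r)*(2*r) = -8 + 4*r**2)
B(a) = a + a**2 (B(a) = a**2 + a = a + a**2)
1/(5086527 + B(W(44))) = 1/(5086527 + (-8 + 4*44**2)*(1 + (-8 + 4*44**2))) = 1/(5086527 + (-8 + 4*1936)*(1 + (-8 + 4*1936))) = 1/(5086527 + (-8 + 7744)*(1 + (-8 + 7744))) = 1/(5086527 + 7736*(1 + 7736)) = 1/(5086527 + 7736*7737) = 1/(5086527 + 59853432) = 1/64939959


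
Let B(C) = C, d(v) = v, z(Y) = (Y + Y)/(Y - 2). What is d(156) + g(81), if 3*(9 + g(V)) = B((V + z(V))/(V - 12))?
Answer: 267828/1817 ≈ 147.40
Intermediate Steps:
z(Y) = 2*Y/(-2 + Y) (z(Y) = (2*Y)/(-2 + Y) = 2*Y/(-2 + Y))
g(V) = -9 + (V + 2*V/(-2 + V))/(3*(-12 + V)) (g(V) = -9 + ((V + 2*V/(-2 + V))/(V - 12))/3 = -9 + ((V + 2*V/(-2 + V))/(-12 + V))/3 = -9 + (V + 2*V/(-2 + V))/(3*(-12 + V)))
d(156) + g(81) = 156 + 2*(-324 - 13*81² + 189*81)/(3*(24 + 81² - 14*81)) = 156 + 2*(-324 - 13*6561 + 15309)/(3*(24 + 6561 - 1134)) = 156 + (⅔)*(-324 - 85293 + 15309)/5451 = 156 + (⅔)*(1/5451)*(-70308) = 156 - 15624/1817 = 267828/1817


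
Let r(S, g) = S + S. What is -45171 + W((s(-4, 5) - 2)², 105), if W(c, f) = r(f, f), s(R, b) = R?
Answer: -44961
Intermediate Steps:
r(S, g) = 2*S
W(c, f) = 2*f
-45171 + W((s(-4, 5) - 2)², 105) = -45171 + 2*105 = -45171 + 210 = -44961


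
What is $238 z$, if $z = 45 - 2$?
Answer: $10234$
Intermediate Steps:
$z = 43$ ($z = 45 - 2 = 43$)
$238 z = 238 \cdot 43 = 10234$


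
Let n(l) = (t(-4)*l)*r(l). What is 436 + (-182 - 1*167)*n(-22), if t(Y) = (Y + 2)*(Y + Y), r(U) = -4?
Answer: -490956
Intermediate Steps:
t(Y) = 2*Y*(2 + Y) (t(Y) = (2 + Y)*(2*Y) = 2*Y*(2 + Y))
n(l) = -64*l (n(l) = ((2*(-4)*(2 - 4))*l)*(-4) = ((2*(-4)*(-2))*l)*(-4) = (16*l)*(-4) = -64*l)
436 + (-182 - 1*167)*n(-22) = 436 + (-182 - 1*167)*(-64*(-22)) = 436 + (-182 - 167)*1408 = 436 - 349*1408 = 436 - 491392 = -490956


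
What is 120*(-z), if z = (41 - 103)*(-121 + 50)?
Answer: -528240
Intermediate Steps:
z = 4402 (z = -62*(-71) = 4402)
120*(-z) = 120*(-1*4402) = 120*(-4402) = -528240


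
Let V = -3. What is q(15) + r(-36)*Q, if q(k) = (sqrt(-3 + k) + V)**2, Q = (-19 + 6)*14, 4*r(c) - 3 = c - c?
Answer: -231/2 - 12*sqrt(3) ≈ -136.28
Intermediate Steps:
r(c) = 3/4 (r(c) = 3/4 + (c - c)/4 = 3/4 + (1/4)*0 = 3/4 + 0 = 3/4)
Q = -182 (Q = -13*14 = -182)
q(k) = (-3 + sqrt(-3 + k))**2 (q(k) = (sqrt(-3 + k) - 3)**2 = (-3 + sqrt(-3 + k))**2)
q(15) + r(-36)*Q = (-3 + sqrt(-3 + 15))**2 + (3/4)*(-182) = (-3 + sqrt(12))**2 - 273/2 = (-3 + 2*sqrt(3))**2 - 273/2 = -273/2 + (-3 + 2*sqrt(3))**2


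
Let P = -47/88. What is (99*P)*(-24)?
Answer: 1269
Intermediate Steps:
P = -47/88 (P = -47*1/88 = -47/88 ≈ -0.53409)
(99*P)*(-24) = (99*(-47/88))*(-24) = -423/8*(-24) = 1269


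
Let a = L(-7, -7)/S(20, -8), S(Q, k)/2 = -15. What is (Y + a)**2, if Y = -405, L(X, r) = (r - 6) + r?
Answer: 1471369/9 ≈ 1.6349e+5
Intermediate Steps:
L(X, r) = -6 + 2*r (L(X, r) = (-6 + r) + r = -6 + 2*r)
S(Q, k) = -30 (S(Q, k) = 2*(-15) = -30)
a = 2/3 (a = (-6 + 2*(-7))/(-30) = (-6 - 14)*(-1/30) = -20*(-1/30) = 2/3 ≈ 0.66667)
(Y + a)**2 = (-405 + 2/3)**2 = (-1213/3)**2 = 1471369/9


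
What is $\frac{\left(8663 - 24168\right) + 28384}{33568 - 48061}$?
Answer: $- \frac{4293}{4831} \approx -0.88864$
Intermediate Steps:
$\frac{\left(8663 - 24168\right) + 28384}{33568 - 48061} = \frac{\left(8663 - 24168\right) + 28384}{-14493} = \left(-15505 + 28384\right) \left(- \frac{1}{14493}\right) = 12879 \left(- \frac{1}{14493}\right) = - \frac{4293}{4831}$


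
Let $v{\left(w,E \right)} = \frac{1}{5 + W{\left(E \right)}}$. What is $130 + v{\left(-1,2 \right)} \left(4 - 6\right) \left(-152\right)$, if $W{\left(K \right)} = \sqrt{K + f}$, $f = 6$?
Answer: $\frac{3730}{17} - \frac{608 \sqrt{2}}{17} \approx 168.83$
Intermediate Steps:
$W{\left(K \right)} = \sqrt{6 + K}$ ($W{\left(K \right)} = \sqrt{K + 6} = \sqrt{6 + K}$)
$v{\left(w,E \right)} = \frac{1}{5 + \sqrt{6 + E}}$
$130 + v{\left(-1,2 \right)} \left(4 - 6\right) \left(-152\right) = 130 + \frac{4 - 6}{5 + \sqrt{6 + 2}} \left(-152\right) = 130 + \frac{1}{5 + \sqrt{8}} \left(-2\right) \left(-152\right) = 130 + \frac{1}{5 + 2 \sqrt{2}} \left(-2\right) \left(-152\right) = 130 + - \frac{2}{5 + 2 \sqrt{2}} \left(-152\right) = 130 + \frac{304}{5 + 2 \sqrt{2}}$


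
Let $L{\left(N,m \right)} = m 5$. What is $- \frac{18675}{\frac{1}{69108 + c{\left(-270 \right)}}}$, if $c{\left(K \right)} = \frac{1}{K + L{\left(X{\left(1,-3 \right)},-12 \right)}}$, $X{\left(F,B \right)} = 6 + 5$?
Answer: $- \frac{28393020555}{22} \approx -1.2906 \cdot 10^{9}$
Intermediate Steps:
$X{\left(F,B \right)} = 11$
$L{\left(N,m \right)} = 5 m$
$c{\left(K \right)} = \frac{1}{-60 + K}$ ($c{\left(K \right)} = \frac{1}{K + 5 \left(-12\right)} = \frac{1}{K - 60} = \frac{1}{-60 + K}$)
$- \frac{18675}{\frac{1}{69108 + c{\left(-270 \right)}}} = - \frac{18675}{\frac{1}{69108 + \frac{1}{-60 - 270}}} = - \frac{18675}{\frac{1}{69108 + \frac{1}{-330}}} = - \frac{18675}{\frac{1}{69108 - \frac{1}{330}}} = - \frac{18675}{\frac{1}{\frac{22805639}{330}}} = - \frac{18675}{\frac{330}{22805639}} = \left(-18675\right) \frac{22805639}{330} = - \frac{28393020555}{22}$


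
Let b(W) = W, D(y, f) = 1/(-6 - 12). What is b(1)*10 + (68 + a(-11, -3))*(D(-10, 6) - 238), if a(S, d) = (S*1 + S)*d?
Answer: -287005/9 ≈ -31889.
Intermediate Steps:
D(y, f) = -1/18 (D(y, f) = 1/(-18) = -1/18)
a(S, d) = 2*S*d (a(S, d) = (S + S)*d = (2*S)*d = 2*S*d)
b(1)*10 + (68 + a(-11, -3))*(D(-10, 6) - 238) = 1*10 + (68 + 2*(-11)*(-3))*(-1/18 - 238) = 10 + (68 + 66)*(-4285/18) = 10 + 134*(-4285/18) = 10 - 287095/9 = -287005/9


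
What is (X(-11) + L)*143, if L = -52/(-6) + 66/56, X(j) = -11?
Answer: -13871/84 ≈ -165.13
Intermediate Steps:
L = 827/84 (L = -52*(-⅙) + 66*(1/56) = 26/3 + 33/28 = 827/84 ≈ 9.8452)
(X(-11) + L)*143 = (-11 + 827/84)*143 = -97/84*143 = -13871/84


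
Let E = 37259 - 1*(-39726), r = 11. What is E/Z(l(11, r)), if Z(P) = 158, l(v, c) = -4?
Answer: 76985/158 ≈ 487.25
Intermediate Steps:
E = 76985 (E = 37259 + 39726 = 76985)
E/Z(l(11, r)) = 76985/158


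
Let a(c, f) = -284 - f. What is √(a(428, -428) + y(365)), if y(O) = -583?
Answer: I*√439 ≈ 20.952*I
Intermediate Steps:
√(a(428, -428) + y(365)) = √((-284 - 1*(-428)) - 583) = √((-284 + 428) - 583) = √(144 - 583) = √(-439) = I*√439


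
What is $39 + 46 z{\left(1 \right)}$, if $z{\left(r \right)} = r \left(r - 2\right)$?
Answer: $-7$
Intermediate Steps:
$z{\left(r \right)} = r \left(-2 + r\right)$
$39 + 46 z{\left(1 \right)} = 39 + 46 \cdot 1 \left(-2 + 1\right) = 39 + 46 \cdot 1 \left(-1\right) = 39 + 46 \left(-1\right) = 39 - 46 = -7$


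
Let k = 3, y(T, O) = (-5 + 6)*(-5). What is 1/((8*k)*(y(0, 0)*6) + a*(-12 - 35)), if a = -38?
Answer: 1/1066 ≈ 0.00093809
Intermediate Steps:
y(T, O) = -5 (y(T, O) = 1*(-5) = -5)
1/((8*k)*(y(0, 0)*6) + a*(-12 - 35)) = 1/((8*3)*(-5*6) - 38*(-12 - 35)) = 1/(24*(-30) - 38*(-47)) = 1/(-720 + 1786) = 1/1066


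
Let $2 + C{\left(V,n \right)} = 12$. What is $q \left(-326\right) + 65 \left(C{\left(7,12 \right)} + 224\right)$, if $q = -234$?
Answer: $91494$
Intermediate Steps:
$C{\left(V,n \right)} = 10$ ($C{\left(V,n \right)} = -2 + 12 = 10$)
$q \left(-326\right) + 65 \left(C{\left(7,12 \right)} + 224\right) = \left(-234\right) \left(-326\right) + 65 \left(10 + 224\right) = 76284 + 65 \cdot 234 = 76284 + 15210 = 91494$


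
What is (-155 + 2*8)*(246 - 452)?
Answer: 28634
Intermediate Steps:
(-155 + 2*8)*(246 - 452) = (-155 + 16)*(-206) = -139*(-206) = 28634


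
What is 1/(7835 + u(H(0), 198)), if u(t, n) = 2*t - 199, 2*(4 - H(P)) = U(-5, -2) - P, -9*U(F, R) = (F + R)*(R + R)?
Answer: 9/68824 ≈ 0.00013077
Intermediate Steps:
U(F, R) = -2*R*(F + R)/9 (U(F, R) = -(F + R)*(R + R)/9 = -(F + R)*2*R/9 = -2*R*(F + R)/9)
H(P) = 50/9 + P/2 (H(P) = 4 - (-2/9*(-2)*(-5 - 2) - P)/2 = 4 - (-2/9*(-2)*(-7) - P)/2 = 4 - (-28/9 - P)/2 = 4 + (14/9 + P/2) = 50/9 + P/2)
u(t, n) = -199 + 2*t
1/(7835 + u(H(0), 198)) = 1/(7835 + (-199 + 2*(50/9 + (1/2)*0))) = 1/(7835 + (-199 + 2*(50/9 + 0))) = 1/(7835 + (-199 + 2*(50/9))) = 1/(7835 + (-199 + 100/9)) = 1/(7835 - 1691/9) = 1/(68824/9) = 9/68824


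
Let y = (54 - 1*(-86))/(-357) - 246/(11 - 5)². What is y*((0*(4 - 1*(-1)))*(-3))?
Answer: 0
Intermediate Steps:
y = -737/102 (y = (54 + 86)*(-1/357) - 246/(6²) = 140*(-1/357) - 246/36 = -20/51 - 246*1/36 = -20/51 - 41/6 = -737/102 ≈ -7.2255)
y*((0*(4 - 1*(-1)))*(-3)) = -737*0*(4 - 1*(-1))*(-3)/102 = -737*0*(4 + 1)*(-3)/102 = -737*0*5*(-3)/102 = -0*(-3) = -737/102*0 = 0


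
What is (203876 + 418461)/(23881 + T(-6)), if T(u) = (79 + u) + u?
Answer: 622337/23948 ≈ 25.987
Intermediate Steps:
T(u) = 79 + 2*u
(203876 + 418461)/(23881 + T(-6)) = (203876 + 418461)/(23881 + (79 + 2*(-6))) = 622337/(23881 + (79 - 12)) = 622337/(23881 + 67) = 622337/23948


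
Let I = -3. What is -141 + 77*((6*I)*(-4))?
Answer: 5403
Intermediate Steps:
-141 + 77*((6*I)*(-4)) = -141 + 77*((6*(-3))*(-4)) = -141 + 77*(-18*(-4)) = -141 + 77*72 = -141 + 5544 = 5403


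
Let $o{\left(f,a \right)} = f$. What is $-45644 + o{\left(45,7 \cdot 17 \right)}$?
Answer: $-45599$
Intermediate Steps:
$-45644 + o{\left(45,7 \cdot 17 \right)} = -45644 + 45 = -45599$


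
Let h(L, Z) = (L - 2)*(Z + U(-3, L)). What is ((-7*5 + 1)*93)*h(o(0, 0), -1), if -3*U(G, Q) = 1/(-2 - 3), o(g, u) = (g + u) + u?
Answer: -29512/5 ≈ -5902.4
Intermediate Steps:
o(g, u) = g + 2*u
U(G, Q) = 1/15 (U(G, Q) = -1/(3*(-2 - 3)) = -⅓/(-5) = -⅓*(-⅕) = 1/15)
h(L, Z) = (-2 + L)*(1/15 + Z) (h(L, Z) = (L - 2)*(Z + 1/15) = (-2 + L)*(1/15 + Z))
((-7*5 + 1)*93)*h(o(0, 0), -1) = ((-7*5 + 1)*93)*(-2/15 - 2*(-1) + (0 + 2*0)/15 + (0 + 2*0)*(-1)) = ((-35 + 1)*93)*(-2/15 + 2 + (0 + 0)/15 + (0 + 0)*(-1)) = (-34*93)*(-2/15 + 2 + (1/15)*0 + 0*(-1)) = -3162*(-2/15 + 2 + 0 + 0) = -3162*28/15 = -29512/5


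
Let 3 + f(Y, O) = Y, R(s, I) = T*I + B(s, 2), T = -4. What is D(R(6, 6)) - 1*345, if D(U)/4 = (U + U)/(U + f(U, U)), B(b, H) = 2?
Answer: -16039/47 ≈ -341.26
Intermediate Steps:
R(s, I) = 2 - 4*I (R(s, I) = -4*I + 2 = 2 - 4*I)
f(Y, O) = -3 + Y
D(U) = 8*U/(-3 + 2*U) (D(U) = 4*((U + U)/(U + (-3 + U))) = 4*((2*U)/(-3 + 2*U)) = 4*(2*U/(-3 + 2*U)) = 8*U/(-3 + 2*U))
D(R(6, 6)) - 1*345 = 8*(2 - 4*6)/(-3 + 2*(2 - 4*6)) - 1*345 = 8*(2 - 24)/(-3 + 2*(2 - 24)) - 345 = 8*(-22)/(-3 + 2*(-22)) - 345 = 8*(-22)/(-3 - 44) - 345 = 8*(-22)/(-47) - 345 = 8*(-22)*(-1/47) - 345 = 176/47 - 345 = -16039/47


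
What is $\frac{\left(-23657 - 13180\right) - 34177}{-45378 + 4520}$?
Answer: $\frac{35507}{20429} \approx 1.7381$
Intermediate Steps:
$\frac{\left(-23657 - 13180\right) - 34177}{-45378 + 4520} = \frac{\left(-23657 - 13180\right) - 34177}{-40858} = \left(-36837 - 34177\right) \left(- \frac{1}{40858}\right) = \left(-71014\right) \left(- \frac{1}{40858}\right) = \frac{35507}{20429}$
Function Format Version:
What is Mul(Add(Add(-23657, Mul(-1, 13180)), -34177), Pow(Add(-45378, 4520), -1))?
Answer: Rational(35507, 20429) ≈ 1.7381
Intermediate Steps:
Mul(Add(Add(-23657, Mul(-1, 13180)), -34177), Pow(Add(-45378, 4520), -1)) = Mul(Add(Add(-23657, -13180), -34177), Pow(-40858, -1)) = Mul(Add(-36837, -34177), Rational(-1, 40858)) = Mul(-71014, Rational(-1, 40858)) = Rational(35507, 20429)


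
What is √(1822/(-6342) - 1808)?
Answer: I*√18182764509/3171 ≈ 42.524*I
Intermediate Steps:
√(1822/(-6342) - 1808) = √(1822*(-1/6342) - 1808) = √(-911/3171 - 1808) = √(-5734079/3171) = I*√18182764509/3171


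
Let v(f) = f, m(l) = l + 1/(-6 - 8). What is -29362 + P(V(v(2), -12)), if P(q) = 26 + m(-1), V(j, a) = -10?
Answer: -410719/14 ≈ -29337.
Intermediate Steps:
m(l) = -1/14 + l (m(l) = l + 1/(-14) = l - 1/14 = -1/14 + l)
P(q) = 349/14 (P(q) = 26 + (-1/14 - 1) = 26 - 15/14 = 349/14)
-29362 + P(V(v(2), -12)) = -29362 + 349/14 = -410719/14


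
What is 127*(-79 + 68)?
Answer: -1397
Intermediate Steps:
127*(-79 + 68) = 127*(-11) = -1397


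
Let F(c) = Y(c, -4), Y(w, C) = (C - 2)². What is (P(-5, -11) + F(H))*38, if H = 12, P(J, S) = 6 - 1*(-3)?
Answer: 1710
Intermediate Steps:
Y(w, C) = (-2 + C)²
P(J, S) = 9 (P(J, S) = 6 + 3 = 9)
F(c) = 36 (F(c) = (-2 - 4)² = (-6)² = 36)
(P(-5, -11) + F(H))*38 = (9 + 36)*38 = 45*38 = 1710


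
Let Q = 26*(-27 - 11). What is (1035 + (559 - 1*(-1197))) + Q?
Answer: 1803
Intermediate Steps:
Q = -988 (Q = 26*(-38) = -988)
(1035 + (559 - 1*(-1197))) + Q = (1035 + (559 - 1*(-1197))) - 988 = (1035 + (559 + 1197)) - 988 = (1035 + 1756) - 988 = 2791 - 988 = 1803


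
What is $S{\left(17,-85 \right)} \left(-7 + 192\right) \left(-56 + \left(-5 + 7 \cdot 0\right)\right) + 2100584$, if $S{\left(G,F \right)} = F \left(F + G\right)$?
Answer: $-63126716$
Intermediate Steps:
$S{\left(17,-85 \right)} \left(-7 + 192\right) \left(-56 + \left(-5 + 7 \cdot 0\right)\right) + 2100584 = - 85 \left(-85 + 17\right) \left(-7 + 192\right) \left(-56 + \left(-5 + 7 \cdot 0\right)\right) + 2100584 = \left(-85\right) \left(-68\right) 185 \left(-56 + \left(-5 + 0\right)\right) + 2100584 = 5780 \cdot 185 \left(-56 - 5\right) + 2100584 = 5780 \cdot 185 \left(-61\right) + 2100584 = 5780 \left(-11285\right) + 2100584 = -65227300 + 2100584 = -63126716$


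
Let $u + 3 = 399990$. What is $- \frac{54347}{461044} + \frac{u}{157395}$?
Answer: $\frac{8374174303}{3455524780} \approx 2.4234$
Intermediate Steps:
$u = 399987$ ($u = -3 + 399990 = 399987$)
$- \frac{54347}{461044} + \frac{u}{157395} = - \frac{54347}{461044} + \frac{399987}{157395} = \left(-54347\right) \frac{1}{461044} + 399987 \cdot \frac{1}{157395} = - \frac{54347}{461044} + \frac{19047}{7495} = \frac{8374174303}{3455524780}$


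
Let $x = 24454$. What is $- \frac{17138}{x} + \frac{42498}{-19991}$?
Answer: $- \frac{690925925}{244429957} \approx -2.8267$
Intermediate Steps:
$- \frac{17138}{x} + \frac{42498}{-19991} = - \frac{17138}{24454} + \frac{42498}{-19991} = \left(-17138\right) \frac{1}{24454} + 42498 \left(- \frac{1}{19991}\right) = - \frac{8569}{12227} - \frac{42498}{19991} = - \frac{690925925}{244429957}$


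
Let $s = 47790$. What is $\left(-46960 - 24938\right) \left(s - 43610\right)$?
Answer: $-300533640$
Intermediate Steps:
$\left(-46960 - 24938\right) \left(s - 43610\right) = \left(-46960 - 24938\right) \left(47790 - 43610\right) = \left(-71898\right) 4180 = -300533640$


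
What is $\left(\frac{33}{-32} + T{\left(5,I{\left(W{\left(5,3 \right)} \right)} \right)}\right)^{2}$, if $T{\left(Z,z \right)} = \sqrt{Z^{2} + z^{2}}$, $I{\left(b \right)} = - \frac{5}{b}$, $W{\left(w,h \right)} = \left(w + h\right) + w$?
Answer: $\frac{4536041}{173056} - \frac{165 \sqrt{170}}{208} \approx 15.868$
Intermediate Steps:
$W{\left(w,h \right)} = h + 2 w$ ($W{\left(w,h \right)} = \left(h + w\right) + w = h + 2 w$)
$\left(\frac{33}{-32} + T{\left(5,I{\left(W{\left(5,3 \right)} \right)} \right)}\right)^{2} = \left(\frac{33}{-32} + \sqrt{5^{2} + \left(- \frac{5}{3 + 2 \cdot 5}\right)^{2}}\right)^{2} = \left(33 \left(- \frac{1}{32}\right) + \sqrt{25 + \left(- \frac{5}{3 + 10}\right)^{2}}\right)^{2} = \left(- \frac{33}{32} + \sqrt{25 + \left(- \frac{5}{13}\right)^{2}}\right)^{2} = \left(- \frac{33}{32} + \sqrt{25 + \frac{25}{169}}\right)^{2} = \left(- \frac{33}{32} + \sqrt{\frac{4250}{169}}\right)^{2} = \left(- \frac{33}{32} + \frac{5 \sqrt{170}}{13}\right)^{2}$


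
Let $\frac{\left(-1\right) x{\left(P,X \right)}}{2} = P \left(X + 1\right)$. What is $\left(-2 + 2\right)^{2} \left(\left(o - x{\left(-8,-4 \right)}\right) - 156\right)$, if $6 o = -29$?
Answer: $0$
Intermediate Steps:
$o = - \frac{29}{6}$ ($o = \frac{1}{6} \left(-29\right) = - \frac{29}{6} \approx -4.8333$)
$x{\left(P,X \right)} = - 2 P \left(1 + X\right)$ ($x{\left(P,X \right)} = - 2 P \left(X + 1\right) = - 2 P \left(1 + X\right)$)
$\left(-2 + 2\right)^{2} \left(\left(o - x{\left(-8,-4 \right)}\right) - 156\right) = \left(-2 + 2\right)^{2} \left(\left(- \frac{29}{6} - \left(-2\right) \left(-8\right) \left(1 - 4\right)\right) - 156\right) = 0^{2} \left(\left(- \frac{29}{6} - \left(-2\right) \left(-8\right) \left(-3\right)\right) - 156\right) = 0 \left(\left(- \frac{29}{6} - -48\right) - 156\right) = 0 \left(\left(- \frac{29}{6} + 48\right) - 156\right) = 0 \left(\frac{259}{6} - 156\right) = 0 \left(- \frac{677}{6}\right) = 0$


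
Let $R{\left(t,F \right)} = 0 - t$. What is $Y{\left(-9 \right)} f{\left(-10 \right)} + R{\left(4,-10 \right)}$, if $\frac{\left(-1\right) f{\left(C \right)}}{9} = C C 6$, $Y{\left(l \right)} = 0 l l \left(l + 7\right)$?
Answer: $-4$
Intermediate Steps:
$R{\left(t,F \right)} = - t$
$Y{\left(l \right)} = 0$ ($Y{\left(l \right)} = 0 l \left(7 + l\right) = 0 \left(7 + l\right) = 0$)
$f{\left(C \right)} = - 54 C^{2}$ ($f{\left(C \right)} = - 9 C C 6 = - 9 C^{2} \cdot 6 = - 9 \cdot 6 C^{2} = - 54 C^{2}$)
$Y{\left(-9 \right)} f{\left(-10 \right)} + R{\left(4,-10 \right)} = 0 \left(- 54 \left(-10\right)^{2}\right) - 4 = 0 \left(\left(-54\right) 100\right) - 4 = 0 \left(-5400\right) - 4 = 0 - 4 = -4$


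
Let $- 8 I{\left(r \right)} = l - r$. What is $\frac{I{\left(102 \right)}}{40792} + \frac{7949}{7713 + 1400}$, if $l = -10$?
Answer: $\frac{162191595}{185868748} \approx 0.87261$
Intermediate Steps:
$I{\left(r \right)} = \frac{5}{4} + \frac{r}{8}$ ($I{\left(r \right)} = - \frac{-10 - r}{8} = \frac{5}{4} + \frac{r}{8}$)
$\frac{I{\left(102 \right)}}{40792} + \frac{7949}{7713 + 1400} = \frac{\frac{5}{4} + \frac{1}{8} \cdot 102}{40792} + \frac{7949}{7713 + 1400} = \left(\frac{5}{4} + \frac{51}{4}\right) \frac{1}{40792} + \frac{7949}{9113} = 14 \cdot \frac{1}{40792} + 7949 \cdot \frac{1}{9113} = \frac{7}{20396} + \frac{7949}{9113} = \frac{162191595}{185868748}$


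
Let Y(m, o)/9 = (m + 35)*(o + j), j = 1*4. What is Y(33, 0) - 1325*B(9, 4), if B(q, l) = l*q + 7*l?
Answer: -82352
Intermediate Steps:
j = 4
B(q, l) = 7*l + l*q
Y(m, o) = 9*(4 + o)*(35 + m) (Y(m, o) = 9*((m + 35)*(o + 4)) = 9*((35 + m)*(4 + o)) = 9*((4 + o)*(35 + m)) = 9*(4 + o)*(35 + m))
Y(33, 0) - 1325*B(9, 4) = (1260 + 36*33 + 315*0 + 9*33*0) - 5300*(7 + 9) = (1260 + 1188 + 0 + 0) - 5300*16 = 2448 - 1325*64 = 2448 - 84800 = -82352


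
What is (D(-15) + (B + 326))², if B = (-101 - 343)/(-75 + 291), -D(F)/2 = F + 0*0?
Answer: 40589641/324 ≈ 1.2528e+5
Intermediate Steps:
D(F) = -2*F (D(F) = -2*(F + 0*0) = -2*(F + 0) = -2*F)
B = -37/18 (B = -444/216 = -444*1/216 = -37/18 ≈ -2.0556)
(D(-15) + (B + 326))² = (-2*(-15) + (-37/18 + 326))² = (30 + 5831/18)² = (6371/18)² = 40589641/324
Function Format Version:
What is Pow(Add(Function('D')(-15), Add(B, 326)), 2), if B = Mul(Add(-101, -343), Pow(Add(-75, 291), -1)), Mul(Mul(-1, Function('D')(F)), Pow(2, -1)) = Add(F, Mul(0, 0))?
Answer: Rational(40589641, 324) ≈ 1.2528e+5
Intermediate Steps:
Function('D')(F) = Mul(-2, F) (Function('D')(F) = Mul(-2, Add(F, Mul(0, 0))) = Mul(-2, Add(F, 0)) = Mul(-2, F))
B = Rational(-37, 18) (B = Mul(-444, Pow(216, -1)) = Mul(-444, Rational(1, 216)) = Rational(-37, 18) ≈ -2.0556)
Pow(Add(Function('D')(-15), Add(B, 326)), 2) = Pow(Add(Mul(-2, -15), Add(Rational(-37, 18), 326)), 2) = Pow(Add(30, Rational(5831, 18)), 2) = Pow(Rational(6371, 18), 2) = Rational(40589641, 324)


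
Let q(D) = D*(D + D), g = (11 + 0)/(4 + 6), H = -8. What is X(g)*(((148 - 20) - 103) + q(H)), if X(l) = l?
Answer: 1683/10 ≈ 168.30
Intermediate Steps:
g = 11/10 ≈ 1.1000
q(D) = 2*D² (q(D) = D*(2*D) = 2*D²)
X(g)*(((148 - 20) - 103) + q(H)) = 11*(((148 - 20) - 103) + 2*(-8)²)/10 = 11*((128 - 103) + 2*64)/10 = 11*(25 + 128)/10 = (11/10)*153 = 1683/10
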